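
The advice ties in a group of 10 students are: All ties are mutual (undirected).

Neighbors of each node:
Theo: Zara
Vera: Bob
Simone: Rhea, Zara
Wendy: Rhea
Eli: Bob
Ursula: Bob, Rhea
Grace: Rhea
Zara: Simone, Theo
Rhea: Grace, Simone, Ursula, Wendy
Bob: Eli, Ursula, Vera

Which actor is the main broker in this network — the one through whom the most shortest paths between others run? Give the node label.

Rhea

Unnormalized betweenness of each node: Bob:15, Eli:0, Grace:0, Rhea:27, Simone:14, Theo:0, Ursula:18, Vera:0, Wendy:0, Zara:8.
Rhea has the largest value, 27, making it the main broker — the node through which the most shortest paths run.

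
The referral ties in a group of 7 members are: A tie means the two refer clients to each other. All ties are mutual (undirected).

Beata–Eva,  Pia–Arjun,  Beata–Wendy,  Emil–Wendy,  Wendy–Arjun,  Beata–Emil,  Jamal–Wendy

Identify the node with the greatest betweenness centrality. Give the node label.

Unnormalized betweenness of each node: Arjun:5, Beata:5, Emil:0, Eva:0, Jamal:0, Pia:0, Wendy:11.
Wendy has the largest value, 11, making it the main broker — the node through which the most shortest paths run.

Wendy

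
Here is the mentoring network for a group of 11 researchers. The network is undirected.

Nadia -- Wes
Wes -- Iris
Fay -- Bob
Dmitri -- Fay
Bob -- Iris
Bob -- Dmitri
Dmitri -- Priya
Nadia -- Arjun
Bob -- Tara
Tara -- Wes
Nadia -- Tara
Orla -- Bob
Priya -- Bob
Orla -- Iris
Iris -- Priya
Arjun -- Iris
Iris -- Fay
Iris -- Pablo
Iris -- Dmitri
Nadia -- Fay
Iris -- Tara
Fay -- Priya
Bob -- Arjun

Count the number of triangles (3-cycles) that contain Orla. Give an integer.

1

Orla's neighbors: Bob and Iris.
Neighbor pairs that are themselves tied: Orla–Bob–Iris. Each forms one triangle with Orla, for 1 in total.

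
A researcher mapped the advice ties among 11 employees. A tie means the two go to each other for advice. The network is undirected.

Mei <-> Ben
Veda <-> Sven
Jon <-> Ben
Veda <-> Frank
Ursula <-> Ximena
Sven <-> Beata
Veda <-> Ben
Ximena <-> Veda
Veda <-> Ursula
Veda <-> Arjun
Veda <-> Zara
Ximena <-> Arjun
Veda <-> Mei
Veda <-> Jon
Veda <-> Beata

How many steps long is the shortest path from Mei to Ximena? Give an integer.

One shortest route is Mei – Veda – Ximena, which uses 2 edges, and Mei and Ximena are not directly tied, so nothing shorter exists. So d(Mei,Ximena) = 2.

2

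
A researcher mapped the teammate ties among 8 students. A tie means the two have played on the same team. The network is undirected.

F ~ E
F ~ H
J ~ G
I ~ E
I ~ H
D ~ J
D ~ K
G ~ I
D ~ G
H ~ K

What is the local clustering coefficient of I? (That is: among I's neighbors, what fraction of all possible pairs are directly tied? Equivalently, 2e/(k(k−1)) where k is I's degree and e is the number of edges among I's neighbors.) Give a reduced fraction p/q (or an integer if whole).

I's neighbors: E, G, and H (k = 3).
Possible neighbor pairs: C(3,2) = 3. Edges among them: none → e = 0.
Clustering(I) = 0/3 = 0.

0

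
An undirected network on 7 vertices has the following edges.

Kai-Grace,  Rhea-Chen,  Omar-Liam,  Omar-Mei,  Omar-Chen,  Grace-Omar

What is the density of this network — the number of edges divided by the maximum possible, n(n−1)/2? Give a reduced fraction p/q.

There are 6 edges and 7 nodes, so the maximum possible is C(7,2) = 21.
Density = 6/21 = 2/7.

2/7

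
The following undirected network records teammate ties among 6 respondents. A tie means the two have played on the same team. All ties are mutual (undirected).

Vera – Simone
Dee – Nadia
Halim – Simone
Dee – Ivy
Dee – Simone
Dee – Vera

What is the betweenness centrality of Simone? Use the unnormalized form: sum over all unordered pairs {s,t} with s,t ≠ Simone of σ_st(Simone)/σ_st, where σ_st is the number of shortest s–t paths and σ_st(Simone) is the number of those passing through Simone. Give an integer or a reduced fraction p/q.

4

Pairs whose geodesics pass through Simone — Ivy–Halim: 1; Nadia–Halim: 1; Vera–Halim: 1; Halim–Dee: 1.
All other pairs contribute 0.
Summing the contributions gives betweenness(Simone) = 4.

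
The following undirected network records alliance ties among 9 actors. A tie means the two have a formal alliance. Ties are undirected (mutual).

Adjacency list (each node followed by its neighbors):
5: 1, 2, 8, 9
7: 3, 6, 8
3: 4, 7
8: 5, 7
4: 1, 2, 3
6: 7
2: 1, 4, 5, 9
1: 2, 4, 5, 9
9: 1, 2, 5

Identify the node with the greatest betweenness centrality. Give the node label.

7

Unnormalized betweenness of each node: 1:13/6, 2:13/6, 3:13/3, 4:17/3, 5:23/3, 6:0, 7:26/3, 8:19/3, 9:0.
7 has the largest value, 26/3, making it the main broker — the node through which the most shortest paths run.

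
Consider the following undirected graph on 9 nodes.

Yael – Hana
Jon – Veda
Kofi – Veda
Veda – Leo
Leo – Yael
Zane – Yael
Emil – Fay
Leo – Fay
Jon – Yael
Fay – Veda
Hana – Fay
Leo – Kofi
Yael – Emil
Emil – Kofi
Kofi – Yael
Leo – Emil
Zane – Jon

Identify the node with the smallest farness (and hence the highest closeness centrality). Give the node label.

Yael

Farness (sum of distances to all others) for each node — Emil:12, Fay:13, Hana:14, Jon:13, Kofi:12, Leo:11, Veda:12, Yael:10, Zane:15.
The smallest farness is 10, for Yael, so Yael has the highest closeness.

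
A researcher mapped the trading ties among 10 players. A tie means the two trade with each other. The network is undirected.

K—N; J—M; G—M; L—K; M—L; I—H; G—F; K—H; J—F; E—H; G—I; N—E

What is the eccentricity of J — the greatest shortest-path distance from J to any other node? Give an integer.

5

Distances from J: E:5, F:1, G:2, H:4, I:3, K:3, L:2, M:1, N:4.
The largest is 5 (to E), so the eccentricity of J is 5.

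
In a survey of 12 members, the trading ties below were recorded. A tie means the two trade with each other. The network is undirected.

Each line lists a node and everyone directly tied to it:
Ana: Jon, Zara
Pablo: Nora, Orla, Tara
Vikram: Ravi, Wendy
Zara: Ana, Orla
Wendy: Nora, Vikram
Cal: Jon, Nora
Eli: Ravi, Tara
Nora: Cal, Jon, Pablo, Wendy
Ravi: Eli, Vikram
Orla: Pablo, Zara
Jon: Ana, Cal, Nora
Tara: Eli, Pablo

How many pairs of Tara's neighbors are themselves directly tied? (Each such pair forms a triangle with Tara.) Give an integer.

0

Tara's neighbors are Eli and Pablo, but none of them are tied to each other, so no triangle contains Tara.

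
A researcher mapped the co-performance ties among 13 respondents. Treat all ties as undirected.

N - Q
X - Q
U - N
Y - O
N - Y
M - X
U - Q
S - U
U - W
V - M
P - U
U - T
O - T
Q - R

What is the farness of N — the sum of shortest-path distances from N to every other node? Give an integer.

24

Distances from N: M:3, O:2, P:2, Q:1, R:2, S:2, T:2, U:1, V:4, W:2, X:2, Y:1.
Sum = 3 + 2 + 2 + 1 + 2 + 2 + 2 + 1 + 4 + 2 + 2 + 1 = 24.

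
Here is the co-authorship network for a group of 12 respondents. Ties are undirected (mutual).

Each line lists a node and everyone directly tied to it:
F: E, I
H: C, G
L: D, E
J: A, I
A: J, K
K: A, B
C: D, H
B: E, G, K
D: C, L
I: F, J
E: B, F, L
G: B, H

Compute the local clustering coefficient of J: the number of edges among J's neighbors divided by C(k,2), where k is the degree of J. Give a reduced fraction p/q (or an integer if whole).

J's neighbors: A and I (k = 2).
Possible neighbor pairs: C(2,2) = 1. Edges among them: none → e = 0.
Clustering(J) = 0/1.

0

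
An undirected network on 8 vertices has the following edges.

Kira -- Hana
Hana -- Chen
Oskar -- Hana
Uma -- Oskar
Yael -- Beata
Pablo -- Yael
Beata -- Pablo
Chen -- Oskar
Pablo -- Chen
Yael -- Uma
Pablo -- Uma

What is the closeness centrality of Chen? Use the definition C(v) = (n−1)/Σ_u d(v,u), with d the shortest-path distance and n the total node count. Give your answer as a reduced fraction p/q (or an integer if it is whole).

7/11

Distances from Chen: Beata:2, Hana:1, Kira:2, Oskar:1, Pablo:1, Uma:2, Yael:2. Sum = 11.
n = 8, so closeness = 7/11.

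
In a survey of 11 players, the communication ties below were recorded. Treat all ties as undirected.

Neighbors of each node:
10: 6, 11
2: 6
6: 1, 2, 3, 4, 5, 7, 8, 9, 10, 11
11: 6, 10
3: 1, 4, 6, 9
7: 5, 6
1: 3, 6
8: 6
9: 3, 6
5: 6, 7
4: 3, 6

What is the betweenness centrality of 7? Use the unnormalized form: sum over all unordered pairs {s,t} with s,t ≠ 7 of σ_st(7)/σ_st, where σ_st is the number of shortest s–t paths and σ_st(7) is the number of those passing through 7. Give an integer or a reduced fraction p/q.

0

No shortest path between any pair of other nodes passes through 7.
Summing the contributions gives betweenness(7) = 0.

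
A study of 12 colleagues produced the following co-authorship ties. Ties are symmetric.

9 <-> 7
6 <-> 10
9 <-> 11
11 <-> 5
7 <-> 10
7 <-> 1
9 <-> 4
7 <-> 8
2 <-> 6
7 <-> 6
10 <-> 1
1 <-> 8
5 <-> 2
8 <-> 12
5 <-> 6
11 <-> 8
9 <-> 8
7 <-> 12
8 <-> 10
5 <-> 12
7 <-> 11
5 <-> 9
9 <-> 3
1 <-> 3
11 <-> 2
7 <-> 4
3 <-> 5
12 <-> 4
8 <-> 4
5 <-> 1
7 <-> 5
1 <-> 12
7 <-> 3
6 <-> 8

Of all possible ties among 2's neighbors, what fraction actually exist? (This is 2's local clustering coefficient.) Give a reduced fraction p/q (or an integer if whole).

2/3

2's neighbors: 5, 6, and 11 (k = 3).
Possible neighbor pairs: C(3,2) = 3. Edges among them: 5–6, 5–11 → e = 2.
Clustering(2) = 2/3.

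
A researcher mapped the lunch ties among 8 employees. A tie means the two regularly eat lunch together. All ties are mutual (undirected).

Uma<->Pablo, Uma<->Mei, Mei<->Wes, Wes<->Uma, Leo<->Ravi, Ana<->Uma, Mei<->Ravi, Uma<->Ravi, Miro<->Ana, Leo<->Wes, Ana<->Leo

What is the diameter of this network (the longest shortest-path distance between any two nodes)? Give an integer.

Eccentricity of each node (its greatest distance to any other): Ana:2, Leo:3, Mei:3, Miro:3, Pablo:3, Ravi:3, Uma:2, Wes:3.
The maximum eccentricity is 3, realized for instance by the pair Wes–Miro via Wes – Leo – Ana – Miro. So the diameter is 3.

3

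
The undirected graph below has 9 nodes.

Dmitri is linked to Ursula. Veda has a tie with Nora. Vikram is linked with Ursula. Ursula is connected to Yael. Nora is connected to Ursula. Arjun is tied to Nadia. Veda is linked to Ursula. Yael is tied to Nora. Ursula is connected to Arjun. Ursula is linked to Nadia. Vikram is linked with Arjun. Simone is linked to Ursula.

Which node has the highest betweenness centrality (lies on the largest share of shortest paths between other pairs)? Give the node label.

Ursula

Unnormalized betweenness of each node: Arjun:1/2, Dmitri:0, Nadia:0, Nora:1/2, Simone:0, Ursula:23, Veda:0, Vikram:0, Yael:0.
Ursula has the largest value, 23, making it the main broker — the node through which the most shortest paths run.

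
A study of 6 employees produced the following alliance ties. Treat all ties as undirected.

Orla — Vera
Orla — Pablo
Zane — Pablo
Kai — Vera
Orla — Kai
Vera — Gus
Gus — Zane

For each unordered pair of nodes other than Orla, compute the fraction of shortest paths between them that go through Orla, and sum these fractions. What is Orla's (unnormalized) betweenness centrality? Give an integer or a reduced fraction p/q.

Pairs whose geodesics pass through Orla — Kai–Zane: 1/2; Kai–Pablo: 1; Vera–Pablo: 1.
All other pairs contribute 0.
Summing the contributions gives betweenness(Orla) = 5/2.

5/2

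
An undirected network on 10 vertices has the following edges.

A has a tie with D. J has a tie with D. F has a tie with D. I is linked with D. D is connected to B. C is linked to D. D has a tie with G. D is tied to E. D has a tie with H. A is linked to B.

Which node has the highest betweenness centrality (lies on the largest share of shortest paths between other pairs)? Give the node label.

D

Unnormalized betweenness of each node: A:0, B:0, C:0, D:35, E:0, F:0, G:0, H:0, I:0, J:0.
D has the largest value, 35, making it the main broker — the node through which the most shortest paths run.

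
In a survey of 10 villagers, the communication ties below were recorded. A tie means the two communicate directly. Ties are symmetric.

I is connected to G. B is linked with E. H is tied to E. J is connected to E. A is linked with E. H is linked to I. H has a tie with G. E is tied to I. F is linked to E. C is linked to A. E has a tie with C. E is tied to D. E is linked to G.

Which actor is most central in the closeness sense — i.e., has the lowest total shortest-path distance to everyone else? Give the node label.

E

Farness (sum of distances to all others) for each node — A:16, B:17, C:16, D:17, E:9, F:17, G:15, H:15, I:15, J:17.
The smallest farness is 9, for E, so E has the highest closeness.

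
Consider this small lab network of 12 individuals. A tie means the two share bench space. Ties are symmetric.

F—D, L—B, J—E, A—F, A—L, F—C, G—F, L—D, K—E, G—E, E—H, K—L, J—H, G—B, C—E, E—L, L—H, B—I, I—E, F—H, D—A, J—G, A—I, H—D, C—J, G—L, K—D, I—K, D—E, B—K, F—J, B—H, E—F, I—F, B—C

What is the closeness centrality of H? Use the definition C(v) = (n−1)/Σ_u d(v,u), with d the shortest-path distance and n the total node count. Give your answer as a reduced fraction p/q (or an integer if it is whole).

Distances from H: A:2, B:1, C:2, D:1, E:1, F:1, G:2, I:2, J:1, K:2, L:1. Sum = 16.
n = 12, so closeness = 11/16.

11/16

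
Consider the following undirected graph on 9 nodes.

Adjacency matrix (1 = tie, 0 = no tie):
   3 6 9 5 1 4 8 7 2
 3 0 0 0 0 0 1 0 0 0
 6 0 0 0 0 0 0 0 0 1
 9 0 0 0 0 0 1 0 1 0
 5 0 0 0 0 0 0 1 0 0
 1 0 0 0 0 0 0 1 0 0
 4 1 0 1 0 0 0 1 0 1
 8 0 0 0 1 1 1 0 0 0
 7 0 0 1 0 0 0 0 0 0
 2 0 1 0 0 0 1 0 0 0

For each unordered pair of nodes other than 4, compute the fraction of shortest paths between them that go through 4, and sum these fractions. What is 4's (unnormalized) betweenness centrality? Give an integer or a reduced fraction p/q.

Pairs whose geodesics pass through 4 — 3–6: 1; 3–9: 1; 3–5: 1; 3–1: 1; 3–8: 1; 3–7: 1; 3–2: 1; 6–9: 1; 6–5: 1; 6–1: 1; 6–8: 1; 6–7: 1; 9–5: 1; 9–1: 1 … (+9 more pairs).
All other pairs contribute 0.
Summing the contributions gives betweenness(4) = 23.

23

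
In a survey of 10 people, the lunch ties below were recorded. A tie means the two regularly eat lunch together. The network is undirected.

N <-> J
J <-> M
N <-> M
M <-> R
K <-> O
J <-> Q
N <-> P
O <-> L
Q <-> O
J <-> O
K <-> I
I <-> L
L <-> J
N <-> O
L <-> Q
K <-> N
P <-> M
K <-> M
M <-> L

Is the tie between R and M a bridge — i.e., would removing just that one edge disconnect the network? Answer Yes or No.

Without the R–M edge there is no alternate route between R and M, so the network disconnects. It is a bridge.

Yes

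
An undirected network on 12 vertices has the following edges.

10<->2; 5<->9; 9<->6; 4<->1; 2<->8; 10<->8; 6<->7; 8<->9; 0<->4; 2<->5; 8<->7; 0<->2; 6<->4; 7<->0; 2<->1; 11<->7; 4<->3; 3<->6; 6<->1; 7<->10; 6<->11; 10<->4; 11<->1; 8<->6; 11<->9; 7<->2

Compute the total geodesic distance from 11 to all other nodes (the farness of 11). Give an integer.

Distances from 11: 0:2, 1:1, 2:2, 3:2, 4:2, 5:2, 6:1, 7:1, 8:2, 9:1, 10:2.
Sum = 2 + 1 + 2 + 2 + 2 + 2 + 1 + 1 + 2 + 1 + 2 = 18.

18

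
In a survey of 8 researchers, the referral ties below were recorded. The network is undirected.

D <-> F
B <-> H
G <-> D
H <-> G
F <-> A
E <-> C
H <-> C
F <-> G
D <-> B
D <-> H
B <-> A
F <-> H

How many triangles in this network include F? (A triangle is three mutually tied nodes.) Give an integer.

F's neighbors: A, D, G, and H.
Neighbor pairs that are themselves tied: F–D–G; F–D–H; F–G–H. Each forms one triangle with F, for 3 in total.

3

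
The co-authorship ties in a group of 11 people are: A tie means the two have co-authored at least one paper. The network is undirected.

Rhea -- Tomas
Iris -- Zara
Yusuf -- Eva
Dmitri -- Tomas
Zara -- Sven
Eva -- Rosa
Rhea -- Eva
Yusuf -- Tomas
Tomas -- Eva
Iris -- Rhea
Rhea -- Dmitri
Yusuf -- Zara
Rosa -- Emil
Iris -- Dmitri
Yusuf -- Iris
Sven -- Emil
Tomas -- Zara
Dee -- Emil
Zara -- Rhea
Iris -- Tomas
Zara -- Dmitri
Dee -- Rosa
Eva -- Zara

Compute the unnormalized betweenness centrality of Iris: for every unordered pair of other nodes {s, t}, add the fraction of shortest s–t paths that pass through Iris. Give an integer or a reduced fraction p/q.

Pairs whose geodesics pass through Iris — Yusuf–Rhea: 1/4; Yusuf–Dmitri: 1/3.
All other pairs contribute 0.
Summing the contributions gives betweenness(Iris) = 7/12.

7/12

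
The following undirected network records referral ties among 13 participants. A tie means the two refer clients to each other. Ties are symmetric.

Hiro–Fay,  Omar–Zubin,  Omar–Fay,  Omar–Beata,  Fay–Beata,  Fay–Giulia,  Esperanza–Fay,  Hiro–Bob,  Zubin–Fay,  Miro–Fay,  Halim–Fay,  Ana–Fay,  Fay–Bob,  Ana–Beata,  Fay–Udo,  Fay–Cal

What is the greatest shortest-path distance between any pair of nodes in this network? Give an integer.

Eccentricity of each node (its greatest distance to any other): Ana:2, Beata:2, Bob:2, Cal:2, Esperanza:2, Fay:1, Giulia:2, Halim:2, Hiro:2, Miro:2, Omar:2, Udo:2, Zubin:2.
The maximum eccentricity is 2, realized for instance by the pair Zubin–Esperanza via Zubin – Fay – Esperanza. So the diameter is 2.

2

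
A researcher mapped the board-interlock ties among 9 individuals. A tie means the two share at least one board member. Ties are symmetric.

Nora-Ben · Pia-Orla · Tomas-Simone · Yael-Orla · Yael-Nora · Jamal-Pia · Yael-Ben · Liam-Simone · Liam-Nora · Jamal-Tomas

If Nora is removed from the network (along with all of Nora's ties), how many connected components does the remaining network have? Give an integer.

Nora's neighbors (Ben, Liam, and Yael) remain reachable from one another through other ties, so the rest of the network stays in one piece.

1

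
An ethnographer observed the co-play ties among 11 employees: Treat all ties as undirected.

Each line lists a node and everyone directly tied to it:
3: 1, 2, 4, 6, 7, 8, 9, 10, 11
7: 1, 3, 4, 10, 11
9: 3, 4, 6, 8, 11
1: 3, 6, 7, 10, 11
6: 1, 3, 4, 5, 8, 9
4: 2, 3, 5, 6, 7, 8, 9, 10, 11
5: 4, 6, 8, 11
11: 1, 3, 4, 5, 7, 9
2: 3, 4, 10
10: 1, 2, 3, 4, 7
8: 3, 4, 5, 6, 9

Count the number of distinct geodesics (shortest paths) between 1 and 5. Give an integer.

The shortest distance is 2. The length-2 paths are: 1–6–5; 1–11–5.
That gives 2 distinct shortest paths.

2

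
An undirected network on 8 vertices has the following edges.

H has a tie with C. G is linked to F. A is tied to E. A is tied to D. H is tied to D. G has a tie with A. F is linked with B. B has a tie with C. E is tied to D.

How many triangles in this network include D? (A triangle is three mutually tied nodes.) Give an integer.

1

D's neighbors: A, E, and H.
Neighbor pairs that are themselves tied: D–A–E. Each forms one triangle with D, for 1 in total.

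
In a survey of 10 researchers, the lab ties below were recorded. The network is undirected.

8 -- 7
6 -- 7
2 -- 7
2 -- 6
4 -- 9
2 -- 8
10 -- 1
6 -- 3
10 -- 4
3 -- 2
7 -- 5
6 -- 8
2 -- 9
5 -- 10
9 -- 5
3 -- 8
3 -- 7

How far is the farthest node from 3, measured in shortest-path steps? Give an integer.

4

Distances from 3: 1:4, 2:1, 4:3, 5:2, 6:1, 7:1, 8:1, 9:2, 10:3.
The largest is 4 (to 1), so the eccentricity of 3 is 4.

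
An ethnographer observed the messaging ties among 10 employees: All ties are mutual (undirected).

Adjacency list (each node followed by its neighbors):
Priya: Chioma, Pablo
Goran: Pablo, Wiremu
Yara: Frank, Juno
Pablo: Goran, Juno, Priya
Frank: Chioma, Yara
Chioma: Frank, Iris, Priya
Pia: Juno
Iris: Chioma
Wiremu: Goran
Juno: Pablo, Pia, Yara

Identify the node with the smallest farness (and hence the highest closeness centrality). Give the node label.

Farness (sum of distances to all others) for each node — Chioma:21, Frank:23, Goran:23, Iris:29, Juno:19, Pablo:17, Pia:27, Priya:19, Wiremu:31, Yara:21.
The smallest farness is 17, for Pablo, so Pablo has the highest closeness.

Pablo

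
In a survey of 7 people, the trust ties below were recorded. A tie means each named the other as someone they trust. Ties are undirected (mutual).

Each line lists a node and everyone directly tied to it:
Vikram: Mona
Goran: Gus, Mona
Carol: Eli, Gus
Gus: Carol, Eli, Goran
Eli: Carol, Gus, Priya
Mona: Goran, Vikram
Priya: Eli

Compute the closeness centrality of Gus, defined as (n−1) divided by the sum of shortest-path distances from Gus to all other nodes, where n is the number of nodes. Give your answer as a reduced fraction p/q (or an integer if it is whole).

Distances from Gus: Carol:1, Eli:1, Goran:1, Mona:2, Priya:2, Vikram:3. Sum = 10.
n = 7, so closeness = 6/10 = 3/5.

3/5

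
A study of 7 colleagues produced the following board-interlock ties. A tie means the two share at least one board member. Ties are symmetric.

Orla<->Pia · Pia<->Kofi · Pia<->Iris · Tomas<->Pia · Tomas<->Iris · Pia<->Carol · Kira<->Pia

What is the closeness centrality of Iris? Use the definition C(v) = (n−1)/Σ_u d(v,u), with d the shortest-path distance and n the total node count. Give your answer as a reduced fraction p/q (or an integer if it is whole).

3/5

Distances from Iris: Carol:2, Kira:2, Kofi:2, Orla:2, Pia:1, Tomas:1. Sum = 10.
n = 7, so closeness = 6/10 = 3/5.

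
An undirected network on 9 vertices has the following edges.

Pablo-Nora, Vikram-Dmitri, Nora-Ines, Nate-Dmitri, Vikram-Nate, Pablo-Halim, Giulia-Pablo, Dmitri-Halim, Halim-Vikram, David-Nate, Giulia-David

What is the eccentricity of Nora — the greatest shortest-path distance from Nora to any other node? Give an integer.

4

Distances from Nora: David:3, Dmitri:3, Giulia:2, Halim:2, Ines:1, Nate:4, Pablo:1, Vikram:3.
The largest is 4 (to Nate), so the eccentricity of Nora is 4.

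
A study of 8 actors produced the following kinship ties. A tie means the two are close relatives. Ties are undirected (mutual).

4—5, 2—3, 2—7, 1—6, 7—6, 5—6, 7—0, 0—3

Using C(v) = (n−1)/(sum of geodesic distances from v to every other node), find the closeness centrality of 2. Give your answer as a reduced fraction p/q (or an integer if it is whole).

7/16

Distances from 2: 0:2, 1:3, 3:1, 4:4, 5:3, 6:2, 7:1. Sum = 16.
n = 8, so closeness = 7/16.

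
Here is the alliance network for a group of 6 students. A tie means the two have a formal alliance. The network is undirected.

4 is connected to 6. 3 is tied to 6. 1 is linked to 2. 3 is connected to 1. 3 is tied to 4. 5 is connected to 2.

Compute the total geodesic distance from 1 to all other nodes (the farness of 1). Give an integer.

8

Distances from 1: 2:1, 3:1, 4:2, 5:2, 6:2.
Sum = 1 + 1 + 2 + 2 + 2 = 8.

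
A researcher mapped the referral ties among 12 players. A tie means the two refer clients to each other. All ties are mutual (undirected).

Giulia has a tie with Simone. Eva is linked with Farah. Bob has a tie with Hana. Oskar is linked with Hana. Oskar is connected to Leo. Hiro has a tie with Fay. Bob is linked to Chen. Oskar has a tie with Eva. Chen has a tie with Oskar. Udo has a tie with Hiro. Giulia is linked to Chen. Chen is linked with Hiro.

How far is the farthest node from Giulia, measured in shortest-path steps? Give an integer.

4

Distances from Giulia: Bob:2, Chen:1, Eva:3, Farah:4, Fay:3, Hana:3, Hiro:2, Leo:3, Oskar:2, Simone:1, Udo:3.
The largest is 4 (to Farah), so the eccentricity of Giulia is 4.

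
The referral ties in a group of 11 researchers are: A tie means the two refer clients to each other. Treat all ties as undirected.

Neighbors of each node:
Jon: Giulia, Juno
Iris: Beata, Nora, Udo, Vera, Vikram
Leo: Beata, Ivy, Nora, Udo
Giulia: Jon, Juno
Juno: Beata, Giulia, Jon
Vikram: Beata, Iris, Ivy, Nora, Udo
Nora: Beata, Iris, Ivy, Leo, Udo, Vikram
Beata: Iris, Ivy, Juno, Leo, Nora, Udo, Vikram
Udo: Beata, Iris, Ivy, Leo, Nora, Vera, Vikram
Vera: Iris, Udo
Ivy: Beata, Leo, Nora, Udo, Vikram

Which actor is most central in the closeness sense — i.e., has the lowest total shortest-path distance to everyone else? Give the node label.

Beata

Farness (sum of distances to all others) for each node — Beata:13, Giulia:26, Iris:17, Ivy:17, Jon:26, Juno:18, Leo:18, Nora:16, Udo:15, Vera:23, Vikram:17.
The smallest farness is 13, for Beata, so Beata has the highest closeness.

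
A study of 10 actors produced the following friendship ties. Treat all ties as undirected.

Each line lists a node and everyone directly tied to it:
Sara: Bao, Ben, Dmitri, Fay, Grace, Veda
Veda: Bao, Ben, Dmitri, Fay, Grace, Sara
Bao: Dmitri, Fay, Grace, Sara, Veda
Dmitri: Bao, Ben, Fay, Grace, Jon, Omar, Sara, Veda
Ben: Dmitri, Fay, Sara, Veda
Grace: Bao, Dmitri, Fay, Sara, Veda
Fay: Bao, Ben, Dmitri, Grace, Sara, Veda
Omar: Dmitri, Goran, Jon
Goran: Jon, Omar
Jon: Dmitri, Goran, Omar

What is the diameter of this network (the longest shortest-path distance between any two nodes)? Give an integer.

Eccentricity of each node (its greatest distance to any other): Bao:3, Ben:3, Dmitri:2, Fay:3, Goran:3, Grace:3, Jon:2, Omar:2, Sara:3, Veda:3.
The maximum eccentricity is 3, realized for instance by the pair Goran–Sara via Goran – Jon – Dmitri – Sara. So the diameter is 3.

3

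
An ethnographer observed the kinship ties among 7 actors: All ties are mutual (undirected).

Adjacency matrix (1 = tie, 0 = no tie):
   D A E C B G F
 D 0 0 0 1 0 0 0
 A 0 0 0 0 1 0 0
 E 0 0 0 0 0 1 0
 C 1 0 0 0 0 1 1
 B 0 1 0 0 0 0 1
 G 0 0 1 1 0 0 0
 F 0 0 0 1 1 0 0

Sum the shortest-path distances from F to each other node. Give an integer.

Distances from F: A:2, B:1, C:1, D:2, E:3, G:2.
Sum = 2 + 1 + 1 + 2 + 3 + 2 = 11.

11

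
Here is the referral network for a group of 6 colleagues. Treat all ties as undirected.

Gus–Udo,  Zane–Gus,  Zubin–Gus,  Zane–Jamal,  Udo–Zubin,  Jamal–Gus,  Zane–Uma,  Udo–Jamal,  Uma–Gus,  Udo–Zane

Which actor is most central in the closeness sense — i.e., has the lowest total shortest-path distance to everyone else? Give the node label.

Farness (sum of distances to all others) for each node — Gus:5, Jamal:7, Udo:6, Uma:8, Zane:6, Zubin:8.
The smallest farness is 5, for Gus, so Gus has the highest closeness.

Gus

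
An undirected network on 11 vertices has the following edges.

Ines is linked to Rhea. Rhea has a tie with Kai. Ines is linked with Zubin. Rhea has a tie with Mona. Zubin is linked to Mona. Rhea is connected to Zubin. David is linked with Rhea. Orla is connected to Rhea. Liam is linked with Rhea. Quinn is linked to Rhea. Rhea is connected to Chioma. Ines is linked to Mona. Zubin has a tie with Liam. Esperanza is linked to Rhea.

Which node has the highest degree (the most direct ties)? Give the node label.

Rhea

Degrees — Chioma:1, David:1, Esperanza:1, Ines:3, Kai:1, Liam:2, Mona:3, Orla:1, Quinn:1, Rhea:10, Zubin:4.
The maximum is 10, attained only by Rhea.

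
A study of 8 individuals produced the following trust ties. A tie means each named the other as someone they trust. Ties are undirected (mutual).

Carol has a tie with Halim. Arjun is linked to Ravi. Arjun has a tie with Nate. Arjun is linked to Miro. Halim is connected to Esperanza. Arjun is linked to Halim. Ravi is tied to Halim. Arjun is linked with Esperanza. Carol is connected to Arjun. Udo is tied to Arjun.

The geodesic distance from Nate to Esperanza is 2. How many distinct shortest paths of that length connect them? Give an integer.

1

The shortest distance is 2, and the only length-2 path is Nate–Arjun–Esperanza. So there is exactly 1 shortest path.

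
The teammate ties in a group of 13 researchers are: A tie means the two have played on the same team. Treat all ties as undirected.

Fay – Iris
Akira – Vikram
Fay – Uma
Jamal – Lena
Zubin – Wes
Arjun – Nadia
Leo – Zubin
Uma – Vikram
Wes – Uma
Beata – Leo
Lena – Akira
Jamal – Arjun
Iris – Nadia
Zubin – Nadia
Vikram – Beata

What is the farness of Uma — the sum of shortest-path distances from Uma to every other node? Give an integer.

28

Distances from Uma: Akira:2, Arjun:4, Beata:2, Fay:1, Iris:2, Jamal:4, Lena:3, Leo:3, Nadia:3, Vikram:1, Wes:1, Zubin:2.
Sum = 2 + 4 + 2 + 1 + 2 + 4 + 3 + 3 + 3 + 1 + 1 + 2 = 28.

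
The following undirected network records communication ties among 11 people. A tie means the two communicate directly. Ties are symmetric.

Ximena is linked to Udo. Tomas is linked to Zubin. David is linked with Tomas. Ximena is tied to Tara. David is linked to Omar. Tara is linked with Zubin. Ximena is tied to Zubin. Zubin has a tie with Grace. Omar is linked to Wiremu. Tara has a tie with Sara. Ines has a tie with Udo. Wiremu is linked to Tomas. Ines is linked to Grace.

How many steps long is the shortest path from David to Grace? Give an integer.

3

One shortest route is David – Tomas – Zubin – Grace, which uses 3 edges, and at distance 2 from David we only reach {Wiremu, Zubin}, which does not include Grace. So d(David,Grace) = 3.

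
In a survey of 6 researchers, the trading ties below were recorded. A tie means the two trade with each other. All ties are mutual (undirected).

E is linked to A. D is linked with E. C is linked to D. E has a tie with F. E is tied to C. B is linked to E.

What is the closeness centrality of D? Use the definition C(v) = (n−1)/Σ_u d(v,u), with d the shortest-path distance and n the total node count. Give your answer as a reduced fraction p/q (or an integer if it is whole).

5/8

Distances from D: A:2, B:2, C:1, E:1, F:2. Sum = 8.
n = 6, so closeness = 5/8.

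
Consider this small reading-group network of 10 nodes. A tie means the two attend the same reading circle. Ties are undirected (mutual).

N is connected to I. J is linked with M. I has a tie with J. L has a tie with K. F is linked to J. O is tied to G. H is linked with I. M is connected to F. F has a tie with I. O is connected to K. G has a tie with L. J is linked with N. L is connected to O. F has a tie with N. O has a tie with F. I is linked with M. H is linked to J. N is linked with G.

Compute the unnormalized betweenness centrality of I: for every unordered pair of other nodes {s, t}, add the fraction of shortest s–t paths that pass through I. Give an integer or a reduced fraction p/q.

Pairs whose geodesics pass through I — L–H: 2/4; G–H: 1/2; G–M: 1/4; K–H: 1/2; O–H: 1/2; N–H: 1/2; N–M: 1/3; F–H: 1/2; H–M: 1/2.
All other pairs contribute 0.
Summing the contributions gives betweenness(I) = 49/12.

49/12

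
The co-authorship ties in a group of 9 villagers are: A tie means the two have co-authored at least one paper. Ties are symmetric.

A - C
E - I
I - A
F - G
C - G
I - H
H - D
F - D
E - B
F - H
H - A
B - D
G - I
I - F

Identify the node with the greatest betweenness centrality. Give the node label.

Unnormalized betweenness of each node: A:3, B:1, C:1/2, D:7/2, E:5/2, F:13/4, G:3, H:13/4, I:8.
I has the largest value, 8, making it the main broker — the node through which the most shortest paths run.

I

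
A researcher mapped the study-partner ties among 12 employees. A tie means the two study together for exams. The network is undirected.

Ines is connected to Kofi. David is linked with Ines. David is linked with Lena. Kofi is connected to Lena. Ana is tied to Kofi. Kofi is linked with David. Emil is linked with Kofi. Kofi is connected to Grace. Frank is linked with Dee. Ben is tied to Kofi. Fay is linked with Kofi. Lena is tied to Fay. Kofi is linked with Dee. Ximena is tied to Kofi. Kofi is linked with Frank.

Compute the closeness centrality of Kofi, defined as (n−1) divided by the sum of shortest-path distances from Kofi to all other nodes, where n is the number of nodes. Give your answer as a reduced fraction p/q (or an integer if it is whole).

Distances from Kofi: Ana:1, Ben:1, David:1, Dee:1, Emil:1, Fay:1, Frank:1, Grace:1, Ines:1, Lena:1, Ximena:1. Sum = 11.
n = 12, so closeness = 11/11 = 1.

1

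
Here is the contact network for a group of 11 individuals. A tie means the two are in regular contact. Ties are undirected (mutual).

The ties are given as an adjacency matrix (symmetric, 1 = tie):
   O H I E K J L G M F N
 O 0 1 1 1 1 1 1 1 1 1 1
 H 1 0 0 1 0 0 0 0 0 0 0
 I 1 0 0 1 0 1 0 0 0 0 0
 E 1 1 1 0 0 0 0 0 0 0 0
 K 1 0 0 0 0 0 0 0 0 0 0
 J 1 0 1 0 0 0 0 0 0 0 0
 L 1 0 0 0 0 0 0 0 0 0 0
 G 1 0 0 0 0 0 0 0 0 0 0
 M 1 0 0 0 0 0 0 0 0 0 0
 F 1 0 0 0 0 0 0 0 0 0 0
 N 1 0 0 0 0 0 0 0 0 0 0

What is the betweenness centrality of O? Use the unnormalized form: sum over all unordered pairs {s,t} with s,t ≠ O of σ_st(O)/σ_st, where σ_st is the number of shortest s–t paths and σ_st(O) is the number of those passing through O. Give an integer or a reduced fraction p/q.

41

Pairs whose geodesics pass through O — H–I: 1/2; H–K: 1; H–J: 1; H–L: 1; H–G: 1; H–M: 1; H–F: 1; H–N: 1; I–K: 1; I–L: 1; I–G: 1; I–M: 1; I–F: 1; I–N: 1 … (+28 more pairs).
All other pairs contribute 0.
Summing the contributions gives betweenness(O) = 41.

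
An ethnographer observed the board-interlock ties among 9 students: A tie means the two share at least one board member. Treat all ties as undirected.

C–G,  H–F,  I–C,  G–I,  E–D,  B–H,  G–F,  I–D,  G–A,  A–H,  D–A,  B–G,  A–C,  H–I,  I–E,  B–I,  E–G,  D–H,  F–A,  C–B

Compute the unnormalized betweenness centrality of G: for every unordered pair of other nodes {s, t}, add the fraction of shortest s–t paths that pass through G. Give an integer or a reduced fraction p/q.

55/12

Pairs whose geodesics pass through G — I–A: 1/4; I–F: 1/2; A–B: 1/3; A–E: 1/2; B–F: 1/2; B–E: 1/2; C–F: 1/2; C–E: 1/2; F–E: 1.
All other pairs contribute 0.
Summing the contributions gives betweenness(G) = 55/12.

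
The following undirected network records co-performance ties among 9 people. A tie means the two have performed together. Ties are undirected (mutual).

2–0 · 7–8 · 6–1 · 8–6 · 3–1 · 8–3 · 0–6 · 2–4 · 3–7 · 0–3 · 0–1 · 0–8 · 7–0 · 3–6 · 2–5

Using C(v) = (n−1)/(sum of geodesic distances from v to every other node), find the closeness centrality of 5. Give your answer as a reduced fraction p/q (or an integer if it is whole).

Distances from 5: 0:2, 1:3, 2:1, 3:3, 4:2, 6:3, 7:3, 8:3. Sum = 20.
n = 9, so closeness = 8/20 = 2/5.

2/5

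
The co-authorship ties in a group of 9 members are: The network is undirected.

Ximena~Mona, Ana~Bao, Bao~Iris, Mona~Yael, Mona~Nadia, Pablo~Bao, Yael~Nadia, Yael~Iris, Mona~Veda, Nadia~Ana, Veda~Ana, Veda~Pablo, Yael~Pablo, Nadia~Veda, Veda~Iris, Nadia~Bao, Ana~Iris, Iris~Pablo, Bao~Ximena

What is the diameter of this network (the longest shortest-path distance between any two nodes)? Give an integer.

Eccentricity of each node (its greatest distance to any other): Ana:2, Bao:2, Iris:2, Mona:2, Nadia:2, Pablo:2, Veda:2, Ximena:2, Yael:2.
The maximum eccentricity is 2, realized for instance by the pair Nadia–Iris via Nadia – Bao – Iris. So the diameter is 2.

2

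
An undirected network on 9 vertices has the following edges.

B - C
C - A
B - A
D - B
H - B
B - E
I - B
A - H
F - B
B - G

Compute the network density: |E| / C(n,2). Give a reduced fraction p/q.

There are 10 edges and 9 nodes, so the maximum possible is C(9,2) = 36.
Density = 10/36 = 5/18.

5/18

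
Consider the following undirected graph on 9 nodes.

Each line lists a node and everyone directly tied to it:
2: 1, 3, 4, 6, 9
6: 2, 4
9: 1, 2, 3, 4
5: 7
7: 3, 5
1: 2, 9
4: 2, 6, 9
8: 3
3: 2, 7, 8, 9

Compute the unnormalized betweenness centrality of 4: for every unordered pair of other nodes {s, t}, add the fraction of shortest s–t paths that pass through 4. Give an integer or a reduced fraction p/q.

1/2

Pairs whose geodesics pass through 4 — 9–6: 1/2.
All other pairs contribute 0.
Summing the contributions gives betweenness(4) = 1/2.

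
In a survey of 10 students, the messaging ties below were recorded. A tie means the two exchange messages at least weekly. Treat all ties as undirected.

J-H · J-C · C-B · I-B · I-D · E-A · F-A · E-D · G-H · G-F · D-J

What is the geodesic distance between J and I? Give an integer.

2

One shortest route is J – D – I, which uses 2 edges, and J and I are not directly tied, so nothing shorter exists. So d(J,I) = 2.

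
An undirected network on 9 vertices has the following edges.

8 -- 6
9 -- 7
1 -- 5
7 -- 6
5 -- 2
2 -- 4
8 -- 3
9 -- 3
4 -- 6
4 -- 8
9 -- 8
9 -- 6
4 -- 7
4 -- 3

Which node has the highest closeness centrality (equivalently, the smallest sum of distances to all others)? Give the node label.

4

Farness (sum of distances to all others) for each node — 1:27, 2:15, 3:16, 4:12, 5:20, 6:15, 7:16, 8:15, 9:18.
The smallest farness is 12, for 4, so 4 has the highest closeness.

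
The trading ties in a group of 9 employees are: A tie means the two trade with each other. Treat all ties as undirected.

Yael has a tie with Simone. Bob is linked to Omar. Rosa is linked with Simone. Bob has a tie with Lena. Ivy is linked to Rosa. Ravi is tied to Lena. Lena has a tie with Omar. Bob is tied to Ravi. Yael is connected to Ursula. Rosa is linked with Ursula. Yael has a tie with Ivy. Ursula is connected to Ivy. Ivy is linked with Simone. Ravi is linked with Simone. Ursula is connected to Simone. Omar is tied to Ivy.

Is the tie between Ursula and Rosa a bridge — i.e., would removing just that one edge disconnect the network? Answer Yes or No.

Even without that edge, Ursula still reaches Rosa via Ursula – Simone – Rosa, so the network stays connected. Not a bridge.

No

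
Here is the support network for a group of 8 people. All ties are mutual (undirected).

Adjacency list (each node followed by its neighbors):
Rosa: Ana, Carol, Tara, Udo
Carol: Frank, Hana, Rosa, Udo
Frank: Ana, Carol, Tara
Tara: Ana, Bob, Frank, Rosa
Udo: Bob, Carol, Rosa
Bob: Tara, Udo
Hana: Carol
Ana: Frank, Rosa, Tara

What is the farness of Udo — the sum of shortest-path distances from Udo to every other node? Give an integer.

Distances from Udo: Ana:2, Bob:1, Carol:1, Frank:2, Hana:2, Rosa:1, Tara:2.
Sum = 2 + 1 + 1 + 2 + 2 + 1 + 2 = 11.

11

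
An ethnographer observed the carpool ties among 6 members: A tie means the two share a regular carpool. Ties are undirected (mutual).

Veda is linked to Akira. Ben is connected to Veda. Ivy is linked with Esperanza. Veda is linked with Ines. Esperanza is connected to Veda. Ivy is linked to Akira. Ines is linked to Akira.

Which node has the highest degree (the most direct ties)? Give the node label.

Degrees — Akira:3, Ben:1, Esperanza:2, Ines:2, Ivy:2, Veda:4.
The maximum is 4, attained only by Veda.

Veda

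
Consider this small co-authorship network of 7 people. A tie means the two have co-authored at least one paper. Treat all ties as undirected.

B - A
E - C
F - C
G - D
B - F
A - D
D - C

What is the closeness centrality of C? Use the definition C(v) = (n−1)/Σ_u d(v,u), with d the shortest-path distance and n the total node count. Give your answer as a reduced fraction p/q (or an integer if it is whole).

2/3

Distances from C: A:2, B:2, D:1, E:1, F:1, G:2. Sum = 9.
n = 7, so closeness = 6/9 = 2/3.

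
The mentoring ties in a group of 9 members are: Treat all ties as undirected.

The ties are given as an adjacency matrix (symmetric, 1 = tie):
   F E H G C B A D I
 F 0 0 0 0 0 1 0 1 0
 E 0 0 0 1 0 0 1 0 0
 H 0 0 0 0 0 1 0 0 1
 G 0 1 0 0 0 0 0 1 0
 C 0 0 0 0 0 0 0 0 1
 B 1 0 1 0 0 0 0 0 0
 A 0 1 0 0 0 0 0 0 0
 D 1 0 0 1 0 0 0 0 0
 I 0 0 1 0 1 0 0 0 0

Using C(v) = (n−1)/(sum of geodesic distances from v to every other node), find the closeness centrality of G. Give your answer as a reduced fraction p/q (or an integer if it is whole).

Distances from G: A:2, B:3, C:6, D:1, E:1, F:2, H:4, I:5. Sum = 24.
n = 9, so closeness = 8/24 = 1/3.

1/3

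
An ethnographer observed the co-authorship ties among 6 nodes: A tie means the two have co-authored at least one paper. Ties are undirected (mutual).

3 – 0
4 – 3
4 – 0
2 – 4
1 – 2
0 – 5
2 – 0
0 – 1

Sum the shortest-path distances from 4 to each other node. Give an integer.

7

Distances from 4: 0:1, 1:2, 2:1, 3:1, 5:2.
Sum = 1 + 2 + 1 + 1 + 2 = 7.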